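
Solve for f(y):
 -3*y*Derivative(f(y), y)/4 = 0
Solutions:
 f(y) = C1


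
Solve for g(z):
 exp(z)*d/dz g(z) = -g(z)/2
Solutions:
 g(z) = C1*exp(exp(-z)/2)


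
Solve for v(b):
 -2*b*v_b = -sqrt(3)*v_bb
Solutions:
 v(b) = C1 + C2*erfi(3^(3/4)*b/3)


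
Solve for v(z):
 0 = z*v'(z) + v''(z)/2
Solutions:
 v(z) = C1 + C2*erf(z)


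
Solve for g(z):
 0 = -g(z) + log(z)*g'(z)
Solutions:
 g(z) = C1*exp(li(z))


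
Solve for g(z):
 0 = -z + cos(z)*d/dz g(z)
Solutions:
 g(z) = C1 + Integral(z/cos(z), z)


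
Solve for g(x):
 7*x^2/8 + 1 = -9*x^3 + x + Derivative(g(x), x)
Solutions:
 g(x) = C1 + 9*x^4/4 + 7*x^3/24 - x^2/2 + x


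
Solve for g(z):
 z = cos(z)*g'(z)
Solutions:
 g(z) = C1 + Integral(z/cos(z), z)


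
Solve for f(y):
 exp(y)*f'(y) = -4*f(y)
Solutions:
 f(y) = C1*exp(4*exp(-y))


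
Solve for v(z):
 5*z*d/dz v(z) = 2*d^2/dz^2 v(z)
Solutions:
 v(z) = C1 + C2*erfi(sqrt(5)*z/2)


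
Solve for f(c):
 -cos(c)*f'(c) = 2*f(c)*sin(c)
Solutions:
 f(c) = C1*cos(c)^2


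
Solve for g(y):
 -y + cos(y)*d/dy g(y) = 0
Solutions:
 g(y) = C1 + Integral(y/cos(y), y)


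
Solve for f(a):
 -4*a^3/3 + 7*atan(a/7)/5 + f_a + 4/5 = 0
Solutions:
 f(a) = C1 + a^4/3 - 7*a*atan(a/7)/5 - 4*a/5 + 49*log(a^2 + 49)/10


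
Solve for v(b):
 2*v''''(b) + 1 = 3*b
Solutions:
 v(b) = C1 + C2*b + C3*b^2 + C4*b^3 + b^5/80 - b^4/48


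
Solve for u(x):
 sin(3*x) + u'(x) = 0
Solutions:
 u(x) = C1 + cos(3*x)/3


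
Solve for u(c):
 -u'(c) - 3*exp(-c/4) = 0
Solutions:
 u(c) = C1 + 12*exp(-c/4)


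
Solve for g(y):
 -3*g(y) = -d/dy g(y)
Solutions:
 g(y) = C1*exp(3*y)


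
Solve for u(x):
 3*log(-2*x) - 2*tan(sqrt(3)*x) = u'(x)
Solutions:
 u(x) = C1 + 3*x*log(-x) - 3*x + 3*x*log(2) + 2*sqrt(3)*log(cos(sqrt(3)*x))/3


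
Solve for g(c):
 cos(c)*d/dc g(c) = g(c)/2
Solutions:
 g(c) = C1*(sin(c) + 1)^(1/4)/(sin(c) - 1)^(1/4)


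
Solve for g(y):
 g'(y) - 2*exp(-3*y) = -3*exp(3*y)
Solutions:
 g(y) = C1 - exp(3*y) - 2*exp(-3*y)/3


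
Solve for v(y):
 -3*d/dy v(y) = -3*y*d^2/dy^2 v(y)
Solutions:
 v(y) = C1 + C2*y^2


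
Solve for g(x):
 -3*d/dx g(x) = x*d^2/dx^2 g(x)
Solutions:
 g(x) = C1 + C2/x^2


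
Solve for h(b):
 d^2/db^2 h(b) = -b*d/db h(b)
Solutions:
 h(b) = C1 + C2*erf(sqrt(2)*b/2)


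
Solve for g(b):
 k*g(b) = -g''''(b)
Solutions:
 g(b) = C1*exp(-b*(-k)^(1/4)) + C2*exp(b*(-k)^(1/4)) + C3*exp(-I*b*(-k)^(1/4)) + C4*exp(I*b*(-k)^(1/4))


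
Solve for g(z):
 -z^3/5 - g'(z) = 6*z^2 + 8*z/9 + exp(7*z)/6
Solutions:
 g(z) = C1 - z^4/20 - 2*z^3 - 4*z^2/9 - exp(7*z)/42


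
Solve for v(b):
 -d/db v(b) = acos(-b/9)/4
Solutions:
 v(b) = C1 - b*acos(-b/9)/4 - sqrt(81 - b^2)/4


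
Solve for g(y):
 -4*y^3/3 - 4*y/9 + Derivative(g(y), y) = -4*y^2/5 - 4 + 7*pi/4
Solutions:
 g(y) = C1 + y^4/3 - 4*y^3/15 + 2*y^2/9 - 4*y + 7*pi*y/4


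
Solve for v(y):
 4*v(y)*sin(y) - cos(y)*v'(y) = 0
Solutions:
 v(y) = C1/cos(y)^4


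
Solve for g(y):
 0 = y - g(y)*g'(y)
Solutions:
 g(y) = -sqrt(C1 + y^2)
 g(y) = sqrt(C1 + y^2)


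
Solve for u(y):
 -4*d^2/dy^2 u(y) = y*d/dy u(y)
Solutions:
 u(y) = C1 + C2*erf(sqrt(2)*y/4)


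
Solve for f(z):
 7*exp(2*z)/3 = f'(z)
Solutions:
 f(z) = C1 + 7*exp(2*z)/6


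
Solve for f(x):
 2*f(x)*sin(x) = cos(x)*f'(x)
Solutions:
 f(x) = C1/cos(x)^2


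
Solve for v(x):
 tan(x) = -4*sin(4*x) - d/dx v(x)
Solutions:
 v(x) = C1 + log(cos(x)) + cos(4*x)


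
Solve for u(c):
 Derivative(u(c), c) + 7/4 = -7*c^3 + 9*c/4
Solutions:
 u(c) = C1 - 7*c^4/4 + 9*c^2/8 - 7*c/4


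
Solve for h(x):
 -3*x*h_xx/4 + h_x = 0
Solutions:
 h(x) = C1 + C2*x^(7/3)


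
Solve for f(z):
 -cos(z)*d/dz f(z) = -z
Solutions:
 f(z) = C1 + Integral(z/cos(z), z)


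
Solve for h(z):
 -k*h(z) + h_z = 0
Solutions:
 h(z) = C1*exp(k*z)


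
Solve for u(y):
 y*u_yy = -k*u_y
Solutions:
 u(y) = C1 + y^(1 - re(k))*(C2*sin(log(y)*Abs(im(k))) + C3*cos(log(y)*im(k)))


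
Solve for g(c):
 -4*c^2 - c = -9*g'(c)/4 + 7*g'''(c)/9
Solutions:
 g(c) = C1 + C2*exp(-9*sqrt(7)*c/14) + C3*exp(9*sqrt(7)*c/14) + 16*c^3/27 + 2*c^2/9 + 896*c/729


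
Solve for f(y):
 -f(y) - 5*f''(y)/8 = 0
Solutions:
 f(y) = C1*sin(2*sqrt(10)*y/5) + C2*cos(2*sqrt(10)*y/5)


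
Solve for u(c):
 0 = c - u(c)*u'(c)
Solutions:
 u(c) = -sqrt(C1 + c^2)
 u(c) = sqrt(C1 + c^2)


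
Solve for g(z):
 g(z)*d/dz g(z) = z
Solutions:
 g(z) = -sqrt(C1 + z^2)
 g(z) = sqrt(C1 + z^2)


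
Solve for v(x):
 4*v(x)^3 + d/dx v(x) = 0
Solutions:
 v(x) = -sqrt(2)*sqrt(-1/(C1 - 4*x))/2
 v(x) = sqrt(2)*sqrt(-1/(C1 - 4*x))/2


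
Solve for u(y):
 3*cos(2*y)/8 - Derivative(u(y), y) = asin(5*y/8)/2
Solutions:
 u(y) = C1 - y*asin(5*y/8)/2 - sqrt(64 - 25*y^2)/10 + 3*sin(2*y)/16


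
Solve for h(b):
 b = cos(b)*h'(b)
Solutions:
 h(b) = C1 + Integral(b/cos(b), b)


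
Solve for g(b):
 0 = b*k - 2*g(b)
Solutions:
 g(b) = b*k/2


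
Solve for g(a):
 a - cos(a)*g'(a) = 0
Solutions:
 g(a) = C1 + Integral(a/cos(a), a)


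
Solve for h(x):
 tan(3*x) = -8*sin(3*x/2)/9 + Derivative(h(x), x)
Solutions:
 h(x) = C1 - log(cos(3*x))/3 - 16*cos(3*x/2)/27


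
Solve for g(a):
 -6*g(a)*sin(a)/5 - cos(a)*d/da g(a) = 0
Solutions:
 g(a) = C1*cos(a)^(6/5)


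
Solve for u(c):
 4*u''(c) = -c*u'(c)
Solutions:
 u(c) = C1 + C2*erf(sqrt(2)*c/4)


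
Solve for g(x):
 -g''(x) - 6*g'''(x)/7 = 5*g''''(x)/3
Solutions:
 g(x) = C1 + C2*x + (C3*sin(sqrt(654)*x/35) + C4*cos(sqrt(654)*x/35))*exp(-9*x/35)


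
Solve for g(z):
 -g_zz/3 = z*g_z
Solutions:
 g(z) = C1 + C2*erf(sqrt(6)*z/2)


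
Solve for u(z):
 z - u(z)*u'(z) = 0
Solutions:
 u(z) = -sqrt(C1 + z^2)
 u(z) = sqrt(C1 + z^2)


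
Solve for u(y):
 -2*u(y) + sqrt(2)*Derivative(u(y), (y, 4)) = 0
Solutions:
 u(y) = C1*exp(-2^(1/8)*y) + C2*exp(2^(1/8)*y) + C3*sin(2^(1/8)*y) + C4*cos(2^(1/8)*y)


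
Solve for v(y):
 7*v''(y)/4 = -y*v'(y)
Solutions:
 v(y) = C1 + C2*erf(sqrt(14)*y/7)


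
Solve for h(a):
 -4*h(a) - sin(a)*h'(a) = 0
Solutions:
 h(a) = C1*(cos(a)^2 + 2*cos(a) + 1)/(cos(a)^2 - 2*cos(a) + 1)


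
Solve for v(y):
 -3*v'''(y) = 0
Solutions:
 v(y) = C1 + C2*y + C3*y^2


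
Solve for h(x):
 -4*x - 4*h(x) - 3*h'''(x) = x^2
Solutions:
 h(x) = C3*exp(-6^(2/3)*x/3) - x^2/4 - x + (C1*sin(2^(2/3)*3^(1/6)*x/2) + C2*cos(2^(2/3)*3^(1/6)*x/2))*exp(6^(2/3)*x/6)


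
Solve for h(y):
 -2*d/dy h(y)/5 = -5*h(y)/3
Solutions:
 h(y) = C1*exp(25*y/6)


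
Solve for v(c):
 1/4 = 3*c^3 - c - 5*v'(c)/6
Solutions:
 v(c) = C1 + 9*c^4/10 - 3*c^2/5 - 3*c/10


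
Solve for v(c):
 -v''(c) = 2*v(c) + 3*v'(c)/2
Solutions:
 v(c) = (C1*sin(sqrt(23)*c/4) + C2*cos(sqrt(23)*c/4))*exp(-3*c/4)


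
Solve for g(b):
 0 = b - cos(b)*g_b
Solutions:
 g(b) = C1 + Integral(b/cos(b), b)


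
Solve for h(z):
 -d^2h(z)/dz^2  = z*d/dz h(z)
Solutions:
 h(z) = C1 + C2*erf(sqrt(2)*z/2)


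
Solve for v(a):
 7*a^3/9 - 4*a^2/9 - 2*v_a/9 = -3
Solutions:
 v(a) = C1 + 7*a^4/8 - 2*a^3/3 + 27*a/2


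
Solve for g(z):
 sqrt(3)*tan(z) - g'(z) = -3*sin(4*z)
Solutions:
 g(z) = C1 - sqrt(3)*log(cos(z)) - 3*cos(4*z)/4


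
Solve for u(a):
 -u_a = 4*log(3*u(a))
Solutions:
 Integral(1/(log(_y) + log(3)), (_y, u(a)))/4 = C1 - a


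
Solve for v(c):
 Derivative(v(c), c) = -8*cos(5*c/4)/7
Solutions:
 v(c) = C1 - 32*sin(5*c/4)/35


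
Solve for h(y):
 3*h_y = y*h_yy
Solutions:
 h(y) = C1 + C2*y^4


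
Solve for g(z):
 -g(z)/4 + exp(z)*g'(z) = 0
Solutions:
 g(z) = C1*exp(-exp(-z)/4)


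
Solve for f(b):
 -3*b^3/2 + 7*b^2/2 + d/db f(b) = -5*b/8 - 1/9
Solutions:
 f(b) = C1 + 3*b^4/8 - 7*b^3/6 - 5*b^2/16 - b/9


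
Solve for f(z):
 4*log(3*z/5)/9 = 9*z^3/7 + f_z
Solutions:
 f(z) = C1 - 9*z^4/28 + 4*z*log(z)/9 - 4*z*log(5)/9 - 4*z/9 + 4*z*log(3)/9


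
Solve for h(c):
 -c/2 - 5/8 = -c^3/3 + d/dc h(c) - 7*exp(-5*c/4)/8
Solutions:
 h(c) = C1 + c^4/12 - c^2/4 - 5*c/8 - 7*exp(-5*c/4)/10


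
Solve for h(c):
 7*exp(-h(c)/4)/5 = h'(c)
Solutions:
 h(c) = 4*log(C1 + 7*c/20)


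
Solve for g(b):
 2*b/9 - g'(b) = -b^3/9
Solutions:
 g(b) = C1 + b^4/36 + b^2/9


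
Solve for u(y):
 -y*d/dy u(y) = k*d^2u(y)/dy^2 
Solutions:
 u(y) = C1 + C2*sqrt(k)*erf(sqrt(2)*y*sqrt(1/k)/2)


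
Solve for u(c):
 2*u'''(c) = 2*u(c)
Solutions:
 u(c) = C3*exp(c) + (C1*sin(sqrt(3)*c/2) + C2*cos(sqrt(3)*c/2))*exp(-c/2)


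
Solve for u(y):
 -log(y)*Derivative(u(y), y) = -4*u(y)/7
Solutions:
 u(y) = C1*exp(4*li(y)/7)


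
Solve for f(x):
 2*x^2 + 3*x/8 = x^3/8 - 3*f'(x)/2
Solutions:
 f(x) = C1 + x^4/48 - 4*x^3/9 - x^2/8


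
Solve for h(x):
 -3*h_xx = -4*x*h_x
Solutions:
 h(x) = C1 + C2*erfi(sqrt(6)*x/3)


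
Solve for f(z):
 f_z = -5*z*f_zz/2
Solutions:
 f(z) = C1 + C2*z^(3/5)


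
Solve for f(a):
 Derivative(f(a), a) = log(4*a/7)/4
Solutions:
 f(a) = C1 + a*log(a)/4 - a*log(7)/4 - a/4 + a*log(2)/2


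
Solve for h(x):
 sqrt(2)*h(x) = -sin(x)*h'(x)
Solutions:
 h(x) = C1*(cos(x) + 1)^(sqrt(2)/2)/(cos(x) - 1)^(sqrt(2)/2)


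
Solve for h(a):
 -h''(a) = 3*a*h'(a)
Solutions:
 h(a) = C1 + C2*erf(sqrt(6)*a/2)


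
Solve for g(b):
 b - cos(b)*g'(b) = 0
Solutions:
 g(b) = C1 + Integral(b/cos(b), b)


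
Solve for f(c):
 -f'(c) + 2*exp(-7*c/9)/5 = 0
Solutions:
 f(c) = C1 - 18*exp(-7*c/9)/35


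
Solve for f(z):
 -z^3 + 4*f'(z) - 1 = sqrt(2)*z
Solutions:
 f(z) = C1 + z^4/16 + sqrt(2)*z^2/8 + z/4


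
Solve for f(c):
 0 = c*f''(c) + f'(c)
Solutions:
 f(c) = C1 + C2*log(c)


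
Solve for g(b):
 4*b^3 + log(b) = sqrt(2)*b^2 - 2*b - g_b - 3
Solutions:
 g(b) = C1 - b^4 + sqrt(2)*b^3/3 - b^2 - b*log(b) - 2*b


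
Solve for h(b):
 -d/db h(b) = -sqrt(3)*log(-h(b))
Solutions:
 -li(-h(b)) = C1 + sqrt(3)*b


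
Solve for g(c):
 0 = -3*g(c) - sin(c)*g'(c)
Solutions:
 g(c) = C1*(cos(c) + 1)^(3/2)/(cos(c) - 1)^(3/2)


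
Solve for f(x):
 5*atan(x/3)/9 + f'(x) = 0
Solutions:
 f(x) = C1 - 5*x*atan(x/3)/9 + 5*log(x^2 + 9)/6


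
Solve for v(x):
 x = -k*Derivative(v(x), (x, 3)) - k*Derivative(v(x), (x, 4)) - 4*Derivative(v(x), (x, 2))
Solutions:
 v(x) = C1 + C2*x + C3*exp(x*(-1 + sqrt(k*(k - 16))/k)/2) + C4*exp(-x*(1 + sqrt(k*(k - 16))/k)/2) + k*x^2/32 - x^3/24


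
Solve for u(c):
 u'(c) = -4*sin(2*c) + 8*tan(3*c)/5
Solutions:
 u(c) = C1 - 8*log(cos(3*c))/15 + 2*cos(2*c)


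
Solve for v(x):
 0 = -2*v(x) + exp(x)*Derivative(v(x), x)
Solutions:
 v(x) = C1*exp(-2*exp(-x))


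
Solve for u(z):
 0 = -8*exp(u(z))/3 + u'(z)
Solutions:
 u(z) = log(-1/(C1 + 8*z)) + log(3)


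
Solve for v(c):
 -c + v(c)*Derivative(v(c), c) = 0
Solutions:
 v(c) = -sqrt(C1 + c^2)
 v(c) = sqrt(C1 + c^2)


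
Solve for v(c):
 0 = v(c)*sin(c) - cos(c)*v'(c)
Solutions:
 v(c) = C1/cos(c)


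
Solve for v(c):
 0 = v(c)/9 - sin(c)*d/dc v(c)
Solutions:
 v(c) = C1*(cos(c) - 1)^(1/18)/(cos(c) + 1)^(1/18)


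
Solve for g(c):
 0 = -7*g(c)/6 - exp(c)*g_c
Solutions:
 g(c) = C1*exp(7*exp(-c)/6)


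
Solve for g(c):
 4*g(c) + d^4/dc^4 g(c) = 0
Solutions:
 g(c) = (C1*sin(c) + C2*cos(c))*exp(-c) + (C3*sin(c) + C4*cos(c))*exp(c)


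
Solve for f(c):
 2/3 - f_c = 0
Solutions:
 f(c) = C1 + 2*c/3


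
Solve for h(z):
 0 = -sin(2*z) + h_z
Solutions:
 h(z) = C1 - cos(2*z)/2


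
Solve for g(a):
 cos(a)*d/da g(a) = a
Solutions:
 g(a) = C1 + Integral(a/cos(a), a)


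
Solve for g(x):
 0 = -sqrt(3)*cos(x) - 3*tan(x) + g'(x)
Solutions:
 g(x) = C1 - 3*log(cos(x)) + sqrt(3)*sin(x)


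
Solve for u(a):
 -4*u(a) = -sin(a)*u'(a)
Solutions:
 u(a) = C1*(cos(a)^2 - 2*cos(a) + 1)/(cos(a)^2 + 2*cos(a) + 1)


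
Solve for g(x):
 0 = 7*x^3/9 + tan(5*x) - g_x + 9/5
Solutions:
 g(x) = C1 + 7*x^4/36 + 9*x/5 - log(cos(5*x))/5


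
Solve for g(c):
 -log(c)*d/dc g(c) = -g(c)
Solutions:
 g(c) = C1*exp(li(c))


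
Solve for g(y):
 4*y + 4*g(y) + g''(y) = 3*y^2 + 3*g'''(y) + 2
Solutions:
 g(y) = C1*exp(y*(-(36*sqrt(183) + 487)^(1/3) - 1/(36*sqrt(183) + 487)^(1/3) + 2)/18)*sin(sqrt(3)*y*(-(36*sqrt(183) + 487)^(1/3) + (36*sqrt(183) + 487)^(-1/3))/18) + C2*exp(y*(-(36*sqrt(183) + 487)^(1/3) - 1/(36*sqrt(183) + 487)^(1/3) + 2)/18)*cos(sqrt(3)*y*(-(36*sqrt(183) + 487)^(1/3) + (36*sqrt(183) + 487)^(-1/3))/18) + C3*exp(y*((36*sqrt(183) + 487)^(-1/3) + 1 + (36*sqrt(183) + 487)^(1/3))/9) + 3*y^2/4 - y + 1/8


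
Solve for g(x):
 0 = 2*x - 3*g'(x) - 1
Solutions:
 g(x) = C1 + x^2/3 - x/3


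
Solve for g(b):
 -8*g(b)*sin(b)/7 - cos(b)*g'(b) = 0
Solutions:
 g(b) = C1*cos(b)^(8/7)


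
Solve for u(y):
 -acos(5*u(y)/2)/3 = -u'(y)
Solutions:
 Integral(1/acos(5*_y/2), (_y, u(y))) = C1 + y/3


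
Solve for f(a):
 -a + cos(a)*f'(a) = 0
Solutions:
 f(a) = C1 + Integral(a/cos(a), a)


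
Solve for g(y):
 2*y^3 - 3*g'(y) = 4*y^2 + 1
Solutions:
 g(y) = C1 + y^4/6 - 4*y^3/9 - y/3


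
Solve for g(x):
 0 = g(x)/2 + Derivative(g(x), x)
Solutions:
 g(x) = C1*exp(-x/2)


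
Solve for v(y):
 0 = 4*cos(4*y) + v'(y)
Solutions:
 v(y) = C1 - sin(4*y)


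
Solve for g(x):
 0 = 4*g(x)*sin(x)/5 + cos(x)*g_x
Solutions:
 g(x) = C1*cos(x)^(4/5)


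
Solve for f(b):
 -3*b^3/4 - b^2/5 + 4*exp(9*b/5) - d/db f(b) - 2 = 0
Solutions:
 f(b) = C1 - 3*b^4/16 - b^3/15 - 2*b + 20*exp(9*b/5)/9


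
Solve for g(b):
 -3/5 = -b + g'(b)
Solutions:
 g(b) = C1 + b^2/2 - 3*b/5


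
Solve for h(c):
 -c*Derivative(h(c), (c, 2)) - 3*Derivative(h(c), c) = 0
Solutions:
 h(c) = C1 + C2/c^2


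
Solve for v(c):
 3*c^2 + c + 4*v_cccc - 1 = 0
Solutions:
 v(c) = C1 + C2*c + C3*c^2 + C4*c^3 - c^6/480 - c^5/480 + c^4/96


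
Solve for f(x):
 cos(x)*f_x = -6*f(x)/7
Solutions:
 f(x) = C1*(sin(x) - 1)^(3/7)/(sin(x) + 1)^(3/7)


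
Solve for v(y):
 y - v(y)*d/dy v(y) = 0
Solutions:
 v(y) = -sqrt(C1 + y^2)
 v(y) = sqrt(C1 + y^2)


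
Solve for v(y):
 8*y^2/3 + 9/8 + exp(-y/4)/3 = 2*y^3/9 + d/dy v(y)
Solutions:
 v(y) = C1 - y^4/18 + 8*y^3/9 + 9*y/8 - 4*exp(-y/4)/3


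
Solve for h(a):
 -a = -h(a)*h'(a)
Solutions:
 h(a) = -sqrt(C1 + a^2)
 h(a) = sqrt(C1 + a^2)


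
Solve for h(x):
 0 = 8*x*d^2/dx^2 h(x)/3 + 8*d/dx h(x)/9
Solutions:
 h(x) = C1 + C2*x^(2/3)


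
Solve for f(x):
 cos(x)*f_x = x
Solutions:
 f(x) = C1 + Integral(x/cos(x), x)


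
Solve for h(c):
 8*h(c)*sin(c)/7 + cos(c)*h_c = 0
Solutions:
 h(c) = C1*cos(c)^(8/7)


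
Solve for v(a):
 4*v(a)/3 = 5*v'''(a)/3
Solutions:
 v(a) = C3*exp(10^(2/3)*a/5) + (C1*sin(10^(2/3)*sqrt(3)*a/10) + C2*cos(10^(2/3)*sqrt(3)*a/10))*exp(-10^(2/3)*a/10)


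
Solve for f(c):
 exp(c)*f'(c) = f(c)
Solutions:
 f(c) = C1*exp(-exp(-c))


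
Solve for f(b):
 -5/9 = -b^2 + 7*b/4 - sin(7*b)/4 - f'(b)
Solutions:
 f(b) = C1 - b^3/3 + 7*b^2/8 + 5*b/9 + cos(7*b)/28


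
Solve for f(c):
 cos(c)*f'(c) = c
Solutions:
 f(c) = C1 + Integral(c/cos(c), c)


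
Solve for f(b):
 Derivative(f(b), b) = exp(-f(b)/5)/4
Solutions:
 f(b) = 5*log(C1 + b/20)


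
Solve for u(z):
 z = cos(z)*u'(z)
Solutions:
 u(z) = C1 + Integral(z/cos(z), z)


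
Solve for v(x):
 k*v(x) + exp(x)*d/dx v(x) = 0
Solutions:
 v(x) = C1*exp(k*exp(-x))


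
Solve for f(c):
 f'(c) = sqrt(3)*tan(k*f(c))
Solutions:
 f(c) = Piecewise((-asin(exp(C1*k + sqrt(3)*c*k))/k + pi/k, Ne(k, 0)), (nan, True))
 f(c) = Piecewise((asin(exp(C1*k + sqrt(3)*c*k))/k, Ne(k, 0)), (nan, True))


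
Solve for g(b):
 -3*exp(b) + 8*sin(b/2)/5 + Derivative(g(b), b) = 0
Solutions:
 g(b) = C1 + 3*exp(b) + 16*cos(b/2)/5


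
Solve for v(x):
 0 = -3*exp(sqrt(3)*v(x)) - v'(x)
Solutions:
 v(x) = sqrt(3)*(2*log(1/(C1 + 3*x)) - log(3))/6


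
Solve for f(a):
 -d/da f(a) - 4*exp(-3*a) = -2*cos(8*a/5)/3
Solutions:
 f(a) = C1 + 5*sin(8*a/5)/12 + 4*exp(-3*a)/3


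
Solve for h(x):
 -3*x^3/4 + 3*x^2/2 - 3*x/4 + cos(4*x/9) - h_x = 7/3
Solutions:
 h(x) = C1 - 3*x^4/16 + x^3/2 - 3*x^2/8 - 7*x/3 + 9*sin(4*x/9)/4


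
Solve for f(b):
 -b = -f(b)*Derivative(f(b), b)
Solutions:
 f(b) = -sqrt(C1 + b^2)
 f(b) = sqrt(C1 + b^2)


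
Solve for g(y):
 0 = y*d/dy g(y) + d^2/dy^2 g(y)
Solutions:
 g(y) = C1 + C2*erf(sqrt(2)*y/2)


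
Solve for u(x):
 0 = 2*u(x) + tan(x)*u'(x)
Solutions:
 u(x) = C1/sin(x)^2


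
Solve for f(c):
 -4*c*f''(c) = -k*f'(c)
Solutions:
 f(c) = C1 + c^(re(k)/4 + 1)*(C2*sin(log(c)*Abs(im(k))/4) + C3*cos(log(c)*im(k)/4))


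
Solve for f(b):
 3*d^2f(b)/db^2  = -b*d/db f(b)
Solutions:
 f(b) = C1 + C2*erf(sqrt(6)*b/6)


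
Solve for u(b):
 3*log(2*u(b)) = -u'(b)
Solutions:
 Integral(1/(log(_y) + log(2)), (_y, u(b)))/3 = C1 - b


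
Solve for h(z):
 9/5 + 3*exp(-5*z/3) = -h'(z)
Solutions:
 h(z) = C1 - 9*z/5 + 9*exp(-5*z/3)/5


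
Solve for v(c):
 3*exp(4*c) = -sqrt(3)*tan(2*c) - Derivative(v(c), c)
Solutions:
 v(c) = C1 - 3*exp(4*c)/4 + sqrt(3)*log(cos(2*c))/2


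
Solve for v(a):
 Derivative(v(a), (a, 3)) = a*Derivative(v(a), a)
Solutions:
 v(a) = C1 + Integral(C2*airyai(a) + C3*airybi(a), a)


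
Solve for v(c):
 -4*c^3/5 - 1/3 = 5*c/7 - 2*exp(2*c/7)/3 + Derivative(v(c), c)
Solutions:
 v(c) = C1 - c^4/5 - 5*c^2/14 - c/3 + 7*exp(2*c/7)/3


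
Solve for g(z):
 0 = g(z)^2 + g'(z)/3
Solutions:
 g(z) = 1/(C1 + 3*z)


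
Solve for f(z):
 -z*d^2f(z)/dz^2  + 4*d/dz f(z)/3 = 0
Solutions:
 f(z) = C1 + C2*z^(7/3)


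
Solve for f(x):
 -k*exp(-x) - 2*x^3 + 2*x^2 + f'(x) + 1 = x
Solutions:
 f(x) = C1 - k*exp(-x) + x^4/2 - 2*x^3/3 + x^2/2 - x


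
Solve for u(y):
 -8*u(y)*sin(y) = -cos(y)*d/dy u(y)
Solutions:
 u(y) = C1/cos(y)^8


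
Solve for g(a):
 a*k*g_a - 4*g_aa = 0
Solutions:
 g(a) = Piecewise((-sqrt(2)*sqrt(pi)*C1*erf(sqrt(2)*a*sqrt(-k)/4)/sqrt(-k) - C2, (k > 0) | (k < 0)), (-C1*a - C2, True))


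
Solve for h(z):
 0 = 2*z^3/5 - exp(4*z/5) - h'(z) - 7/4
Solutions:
 h(z) = C1 + z^4/10 - 7*z/4 - 5*exp(4*z/5)/4


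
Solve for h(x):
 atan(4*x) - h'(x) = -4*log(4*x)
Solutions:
 h(x) = C1 + 4*x*log(x) + x*atan(4*x) - 4*x + 8*x*log(2) - log(16*x^2 + 1)/8


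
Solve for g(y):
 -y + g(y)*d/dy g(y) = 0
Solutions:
 g(y) = -sqrt(C1 + y^2)
 g(y) = sqrt(C1 + y^2)


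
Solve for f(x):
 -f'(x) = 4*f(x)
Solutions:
 f(x) = C1*exp(-4*x)


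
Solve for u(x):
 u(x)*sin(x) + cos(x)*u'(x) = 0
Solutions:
 u(x) = C1*cos(x)


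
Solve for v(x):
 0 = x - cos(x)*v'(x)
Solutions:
 v(x) = C1 + Integral(x/cos(x), x)


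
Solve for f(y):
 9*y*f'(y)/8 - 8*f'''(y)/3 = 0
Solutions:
 f(y) = C1 + Integral(C2*airyai(3*y/4) + C3*airybi(3*y/4), y)


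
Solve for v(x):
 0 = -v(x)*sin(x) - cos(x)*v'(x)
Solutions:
 v(x) = C1*cos(x)


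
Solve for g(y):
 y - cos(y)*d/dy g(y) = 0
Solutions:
 g(y) = C1 + Integral(y/cos(y), y)


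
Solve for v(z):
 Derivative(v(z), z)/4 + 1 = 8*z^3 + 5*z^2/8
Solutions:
 v(z) = C1 + 8*z^4 + 5*z^3/6 - 4*z


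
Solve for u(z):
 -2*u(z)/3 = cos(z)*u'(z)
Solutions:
 u(z) = C1*(sin(z) - 1)^(1/3)/(sin(z) + 1)^(1/3)


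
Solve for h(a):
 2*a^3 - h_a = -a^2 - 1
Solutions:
 h(a) = C1 + a^4/2 + a^3/3 + a


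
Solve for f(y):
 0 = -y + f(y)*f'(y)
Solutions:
 f(y) = -sqrt(C1 + y^2)
 f(y) = sqrt(C1 + y^2)


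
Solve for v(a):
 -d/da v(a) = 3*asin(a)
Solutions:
 v(a) = C1 - 3*a*asin(a) - 3*sqrt(1 - a^2)


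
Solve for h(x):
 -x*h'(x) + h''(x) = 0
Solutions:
 h(x) = C1 + C2*erfi(sqrt(2)*x/2)


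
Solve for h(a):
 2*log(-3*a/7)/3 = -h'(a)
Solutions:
 h(a) = C1 - 2*a*log(-a)/3 + 2*a*(-log(3) + 1 + log(7))/3


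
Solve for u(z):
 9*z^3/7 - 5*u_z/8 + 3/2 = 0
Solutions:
 u(z) = C1 + 18*z^4/35 + 12*z/5


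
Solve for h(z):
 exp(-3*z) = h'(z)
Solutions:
 h(z) = C1 - exp(-3*z)/3


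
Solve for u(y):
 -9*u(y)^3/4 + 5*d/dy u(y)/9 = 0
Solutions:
 u(y) = -sqrt(10)*sqrt(-1/(C1 + 81*y))
 u(y) = sqrt(10)*sqrt(-1/(C1 + 81*y))


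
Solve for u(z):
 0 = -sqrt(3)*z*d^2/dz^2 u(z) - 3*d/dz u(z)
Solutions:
 u(z) = C1 + C2*z^(1 - sqrt(3))


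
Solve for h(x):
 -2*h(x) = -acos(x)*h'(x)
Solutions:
 h(x) = C1*exp(2*Integral(1/acos(x), x))


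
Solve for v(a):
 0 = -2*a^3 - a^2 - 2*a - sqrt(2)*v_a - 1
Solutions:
 v(a) = C1 - sqrt(2)*a^4/4 - sqrt(2)*a^3/6 - sqrt(2)*a^2/2 - sqrt(2)*a/2


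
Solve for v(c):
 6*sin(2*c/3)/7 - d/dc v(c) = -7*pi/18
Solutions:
 v(c) = C1 + 7*pi*c/18 - 9*cos(2*c/3)/7


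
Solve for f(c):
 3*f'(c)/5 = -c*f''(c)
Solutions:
 f(c) = C1 + C2*c^(2/5)


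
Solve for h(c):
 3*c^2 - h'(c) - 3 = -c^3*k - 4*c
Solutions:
 h(c) = C1 + c^4*k/4 + c^3 + 2*c^2 - 3*c


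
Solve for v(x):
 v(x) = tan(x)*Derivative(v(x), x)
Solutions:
 v(x) = C1*sin(x)


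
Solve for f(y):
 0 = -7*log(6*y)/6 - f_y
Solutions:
 f(y) = C1 - 7*y*log(y)/6 - 7*y*log(6)/6 + 7*y/6


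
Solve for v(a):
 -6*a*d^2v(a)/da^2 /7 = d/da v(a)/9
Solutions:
 v(a) = C1 + C2*a^(47/54)


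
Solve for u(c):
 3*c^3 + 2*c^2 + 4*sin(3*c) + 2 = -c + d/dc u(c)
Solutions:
 u(c) = C1 + 3*c^4/4 + 2*c^3/3 + c^2/2 + 2*c - 4*cos(3*c)/3


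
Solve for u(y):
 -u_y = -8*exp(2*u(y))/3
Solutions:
 u(y) = log(-1/(C1 + 8*y))/2 - log(2) + log(6)/2
 u(y) = log(-sqrt(-1/(C1 + 8*y))) - log(2) + log(6)/2


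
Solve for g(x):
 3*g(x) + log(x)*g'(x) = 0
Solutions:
 g(x) = C1*exp(-3*li(x))


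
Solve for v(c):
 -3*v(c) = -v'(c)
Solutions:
 v(c) = C1*exp(3*c)


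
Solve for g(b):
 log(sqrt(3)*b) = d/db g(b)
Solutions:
 g(b) = C1 + b*log(b) - b + b*log(3)/2


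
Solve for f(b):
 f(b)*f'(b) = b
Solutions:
 f(b) = -sqrt(C1 + b^2)
 f(b) = sqrt(C1 + b^2)


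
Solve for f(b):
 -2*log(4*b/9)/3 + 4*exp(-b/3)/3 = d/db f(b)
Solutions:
 f(b) = C1 - 2*b*log(b)/3 + 2*b*(-2*log(2) + 1 + 2*log(3))/3 - 4*exp(-b/3)


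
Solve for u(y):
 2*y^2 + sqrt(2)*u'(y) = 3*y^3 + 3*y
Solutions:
 u(y) = C1 + 3*sqrt(2)*y^4/8 - sqrt(2)*y^3/3 + 3*sqrt(2)*y^2/4


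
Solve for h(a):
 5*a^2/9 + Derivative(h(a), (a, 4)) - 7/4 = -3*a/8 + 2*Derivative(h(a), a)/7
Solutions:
 h(a) = C1 + C4*exp(2^(1/3)*7^(2/3)*a/7) + 35*a^3/54 + 21*a^2/32 - 49*a/8 + (C2*sin(2^(1/3)*sqrt(3)*7^(2/3)*a/14) + C3*cos(2^(1/3)*sqrt(3)*7^(2/3)*a/14))*exp(-2^(1/3)*7^(2/3)*a/14)


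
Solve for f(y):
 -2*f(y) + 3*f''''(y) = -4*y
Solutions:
 f(y) = C1*exp(-2^(1/4)*3^(3/4)*y/3) + C2*exp(2^(1/4)*3^(3/4)*y/3) + C3*sin(2^(1/4)*3^(3/4)*y/3) + C4*cos(2^(1/4)*3^(3/4)*y/3) + 2*y


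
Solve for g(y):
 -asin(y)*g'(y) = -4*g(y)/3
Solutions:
 g(y) = C1*exp(4*Integral(1/asin(y), y)/3)


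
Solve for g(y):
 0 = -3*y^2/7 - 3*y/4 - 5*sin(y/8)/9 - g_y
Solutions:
 g(y) = C1 - y^3/7 - 3*y^2/8 + 40*cos(y/8)/9


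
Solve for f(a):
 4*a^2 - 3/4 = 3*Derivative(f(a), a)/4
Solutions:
 f(a) = C1 + 16*a^3/9 - a


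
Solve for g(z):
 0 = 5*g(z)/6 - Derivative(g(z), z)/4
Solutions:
 g(z) = C1*exp(10*z/3)


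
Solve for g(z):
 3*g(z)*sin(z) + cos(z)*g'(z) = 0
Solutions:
 g(z) = C1*cos(z)^3


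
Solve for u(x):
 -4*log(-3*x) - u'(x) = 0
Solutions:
 u(x) = C1 - 4*x*log(-x) + 4*x*(1 - log(3))


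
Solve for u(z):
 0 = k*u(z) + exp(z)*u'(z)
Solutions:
 u(z) = C1*exp(k*exp(-z))


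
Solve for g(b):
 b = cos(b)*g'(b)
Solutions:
 g(b) = C1 + Integral(b/cos(b), b)


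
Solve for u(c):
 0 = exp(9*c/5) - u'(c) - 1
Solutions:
 u(c) = C1 - c + 5*exp(9*c/5)/9


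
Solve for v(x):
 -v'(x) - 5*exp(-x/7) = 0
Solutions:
 v(x) = C1 + 35*exp(-x/7)


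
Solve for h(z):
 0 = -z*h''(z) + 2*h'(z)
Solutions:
 h(z) = C1 + C2*z^3


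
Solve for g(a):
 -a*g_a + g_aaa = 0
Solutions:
 g(a) = C1 + Integral(C2*airyai(a) + C3*airybi(a), a)


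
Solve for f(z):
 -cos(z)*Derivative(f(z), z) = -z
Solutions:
 f(z) = C1 + Integral(z/cos(z), z)


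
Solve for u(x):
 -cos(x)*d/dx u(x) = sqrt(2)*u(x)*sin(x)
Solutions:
 u(x) = C1*cos(x)^(sqrt(2))


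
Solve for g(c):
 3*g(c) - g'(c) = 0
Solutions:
 g(c) = C1*exp(3*c)


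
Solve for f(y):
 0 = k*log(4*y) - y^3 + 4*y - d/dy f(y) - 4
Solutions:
 f(y) = C1 + k*y*log(y) - k*y + k*y*log(4) - y^4/4 + 2*y^2 - 4*y


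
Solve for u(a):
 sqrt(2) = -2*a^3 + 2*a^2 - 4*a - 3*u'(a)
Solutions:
 u(a) = C1 - a^4/6 + 2*a^3/9 - 2*a^2/3 - sqrt(2)*a/3


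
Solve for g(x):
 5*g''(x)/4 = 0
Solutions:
 g(x) = C1 + C2*x


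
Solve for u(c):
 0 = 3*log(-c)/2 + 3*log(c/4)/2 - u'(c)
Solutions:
 u(c) = C1 + 3*c*log(c) + c*(-3 - 3*log(2) + 3*I*pi/2)


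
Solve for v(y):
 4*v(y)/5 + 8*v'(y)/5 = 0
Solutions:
 v(y) = C1*exp(-y/2)


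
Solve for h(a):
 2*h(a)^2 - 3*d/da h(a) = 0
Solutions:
 h(a) = -3/(C1 + 2*a)


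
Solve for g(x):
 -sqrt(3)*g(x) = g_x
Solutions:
 g(x) = C1*exp(-sqrt(3)*x)


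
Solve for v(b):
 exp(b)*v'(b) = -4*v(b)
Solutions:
 v(b) = C1*exp(4*exp(-b))


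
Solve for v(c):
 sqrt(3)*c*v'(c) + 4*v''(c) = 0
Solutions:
 v(c) = C1 + C2*erf(sqrt(2)*3^(1/4)*c/4)


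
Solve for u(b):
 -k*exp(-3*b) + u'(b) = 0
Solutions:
 u(b) = C1 - k*exp(-3*b)/3


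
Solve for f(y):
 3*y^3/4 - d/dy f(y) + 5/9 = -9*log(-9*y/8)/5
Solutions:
 f(y) = C1 + 3*y^4/16 + 9*y*log(-y)/5 + y*(-243*log(2) - 56 + 162*log(3))/45


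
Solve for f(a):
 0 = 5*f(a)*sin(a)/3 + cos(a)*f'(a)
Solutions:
 f(a) = C1*cos(a)^(5/3)


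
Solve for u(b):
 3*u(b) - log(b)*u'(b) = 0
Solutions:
 u(b) = C1*exp(3*li(b))


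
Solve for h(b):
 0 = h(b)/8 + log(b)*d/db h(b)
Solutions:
 h(b) = C1*exp(-li(b)/8)


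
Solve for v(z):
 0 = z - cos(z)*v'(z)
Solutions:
 v(z) = C1 + Integral(z/cos(z), z)


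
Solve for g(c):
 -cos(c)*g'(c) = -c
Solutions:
 g(c) = C1 + Integral(c/cos(c), c)


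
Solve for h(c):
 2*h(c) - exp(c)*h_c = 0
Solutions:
 h(c) = C1*exp(-2*exp(-c))


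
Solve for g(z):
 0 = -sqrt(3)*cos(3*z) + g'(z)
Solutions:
 g(z) = C1 + sqrt(3)*sin(3*z)/3


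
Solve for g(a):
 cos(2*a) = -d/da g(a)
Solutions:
 g(a) = C1 - sin(2*a)/2


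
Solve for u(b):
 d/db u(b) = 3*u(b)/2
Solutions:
 u(b) = C1*exp(3*b/2)


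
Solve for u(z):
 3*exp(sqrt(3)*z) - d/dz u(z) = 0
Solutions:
 u(z) = C1 + sqrt(3)*exp(sqrt(3)*z)


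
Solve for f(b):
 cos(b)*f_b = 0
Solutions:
 f(b) = C1


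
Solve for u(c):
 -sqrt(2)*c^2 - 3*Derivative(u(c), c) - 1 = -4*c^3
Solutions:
 u(c) = C1 + c^4/3 - sqrt(2)*c^3/9 - c/3


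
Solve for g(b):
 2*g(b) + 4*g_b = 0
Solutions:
 g(b) = C1*exp(-b/2)


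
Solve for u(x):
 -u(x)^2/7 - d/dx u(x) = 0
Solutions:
 u(x) = 7/(C1 + x)


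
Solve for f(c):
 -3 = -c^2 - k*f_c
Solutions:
 f(c) = C1 - c^3/(3*k) + 3*c/k


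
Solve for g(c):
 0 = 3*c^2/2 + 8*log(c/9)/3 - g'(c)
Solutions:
 g(c) = C1 + c^3/2 + 8*c*log(c)/3 - 16*c*log(3)/3 - 8*c/3


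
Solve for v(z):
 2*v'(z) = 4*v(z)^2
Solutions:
 v(z) = -1/(C1 + 2*z)


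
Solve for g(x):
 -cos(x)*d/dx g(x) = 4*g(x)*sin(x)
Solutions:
 g(x) = C1*cos(x)^4


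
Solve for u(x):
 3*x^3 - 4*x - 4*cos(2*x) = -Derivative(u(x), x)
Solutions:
 u(x) = C1 - 3*x^4/4 + 2*x^2 + 2*sin(2*x)


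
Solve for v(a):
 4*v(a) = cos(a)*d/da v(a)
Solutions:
 v(a) = C1*(sin(a)^2 + 2*sin(a) + 1)/(sin(a)^2 - 2*sin(a) + 1)


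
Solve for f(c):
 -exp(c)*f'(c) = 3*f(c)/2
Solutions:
 f(c) = C1*exp(3*exp(-c)/2)


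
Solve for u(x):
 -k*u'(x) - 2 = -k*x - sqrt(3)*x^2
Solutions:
 u(x) = C1 + x^2/2 + sqrt(3)*x^3/(3*k) - 2*x/k


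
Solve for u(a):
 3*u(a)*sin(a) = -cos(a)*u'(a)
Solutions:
 u(a) = C1*cos(a)^3


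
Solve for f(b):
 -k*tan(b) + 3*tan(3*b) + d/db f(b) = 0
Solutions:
 f(b) = C1 - k*log(cos(b)) + log(cos(3*b))


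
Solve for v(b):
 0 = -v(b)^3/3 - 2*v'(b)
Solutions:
 v(b) = -sqrt(3)*sqrt(-1/(C1 - b))
 v(b) = sqrt(3)*sqrt(-1/(C1 - b))


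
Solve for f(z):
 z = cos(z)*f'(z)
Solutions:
 f(z) = C1 + Integral(z/cos(z), z)


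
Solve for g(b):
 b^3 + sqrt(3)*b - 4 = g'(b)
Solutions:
 g(b) = C1 + b^4/4 + sqrt(3)*b^2/2 - 4*b


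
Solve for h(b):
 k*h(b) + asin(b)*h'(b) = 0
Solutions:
 h(b) = C1*exp(-k*Integral(1/asin(b), b))


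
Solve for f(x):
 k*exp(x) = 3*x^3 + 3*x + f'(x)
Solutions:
 f(x) = C1 + k*exp(x) - 3*x^4/4 - 3*x^2/2


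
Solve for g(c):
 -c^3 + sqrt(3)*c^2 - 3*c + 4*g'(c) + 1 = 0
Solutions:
 g(c) = C1 + c^4/16 - sqrt(3)*c^3/12 + 3*c^2/8 - c/4


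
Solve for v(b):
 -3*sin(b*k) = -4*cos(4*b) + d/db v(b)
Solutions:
 v(b) = C1 + sin(4*b) + 3*cos(b*k)/k


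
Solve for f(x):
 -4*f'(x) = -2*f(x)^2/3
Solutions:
 f(x) = -6/(C1 + x)


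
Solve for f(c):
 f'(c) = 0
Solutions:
 f(c) = C1


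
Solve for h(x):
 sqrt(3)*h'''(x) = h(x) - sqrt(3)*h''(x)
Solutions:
 h(x) = C1*exp(-x*(2*2^(1/3)/(-2 + sqrt(-4 + (2 - 9*sqrt(3))^2) + 9*sqrt(3))^(1/3) + 4 + 2^(2/3)*(-2 + sqrt(-4 + (2 - 9*sqrt(3))^2) + 9*sqrt(3))^(1/3))/12)*sin(2^(1/3)*sqrt(3)*x*(-2^(1/3)*(-2 + sqrt(-4 + (2 - 9*sqrt(3))^2) + 9*sqrt(3))^(1/3) + 2/(-2 + sqrt(-4 + (2 - 9*sqrt(3))^2) + 9*sqrt(3))^(1/3))/12) + C2*exp(-x*(2*2^(1/3)/(-2 + sqrt(-4 + (2 - 9*sqrt(3))^2) + 9*sqrt(3))^(1/3) + 4 + 2^(2/3)*(-2 + sqrt(-4 + (2 - 9*sqrt(3))^2) + 9*sqrt(3))^(1/3))/12)*cos(2^(1/3)*sqrt(3)*x*(-2^(1/3)*(-2 + sqrt(-4 + (2 - 9*sqrt(3))^2) + 9*sqrt(3))^(1/3) + 2/(-2 + sqrt(-4 + (2 - 9*sqrt(3))^2) + 9*sqrt(3))^(1/3))/12) + C3*exp(x*(-2 + 2*2^(1/3)/(-2 + sqrt(-4 + (2 - 9*sqrt(3))^2) + 9*sqrt(3))^(1/3) + 2^(2/3)*(-2 + sqrt(-4 + (2 - 9*sqrt(3))^2) + 9*sqrt(3))^(1/3))/6)


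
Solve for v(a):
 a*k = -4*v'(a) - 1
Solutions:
 v(a) = C1 - a^2*k/8 - a/4


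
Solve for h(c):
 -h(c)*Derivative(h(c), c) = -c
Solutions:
 h(c) = -sqrt(C1 + c^2)
 h(c) = sqrt(C1 + c^2)


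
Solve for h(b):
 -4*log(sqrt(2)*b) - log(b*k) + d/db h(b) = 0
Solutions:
 h(b) = C1 + b*(log(k) - 5 + 2*log(2)) + 5*b*log(b)


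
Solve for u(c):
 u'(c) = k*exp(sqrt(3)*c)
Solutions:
 u(c) = C1 + sqrt(3)*k*exp(sqrt(3)*c)/3


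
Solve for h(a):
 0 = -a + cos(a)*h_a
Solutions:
 h(a) = C1 + Integral(a/cos(a), a)


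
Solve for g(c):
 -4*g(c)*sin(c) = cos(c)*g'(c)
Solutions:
 g(c) = C1*cos(c)^4


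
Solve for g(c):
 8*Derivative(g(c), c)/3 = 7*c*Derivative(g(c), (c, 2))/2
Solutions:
 g(c) = C1 + C2*c^(37/21)


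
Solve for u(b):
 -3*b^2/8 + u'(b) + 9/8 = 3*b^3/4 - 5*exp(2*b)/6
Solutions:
 u(b) = C1 + 3*b^4/16 + b^3/8 - 9*b/8 - 5*exp(2*b)/12


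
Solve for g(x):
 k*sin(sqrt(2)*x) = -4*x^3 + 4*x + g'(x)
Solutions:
 g(x) = C1 - sqrt(2)*k*cos(sqrt(2)*x)/2 + x^4 - 2*x^2


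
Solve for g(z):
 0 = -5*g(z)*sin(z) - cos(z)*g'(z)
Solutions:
 g(z) = C1*cos(z)^5


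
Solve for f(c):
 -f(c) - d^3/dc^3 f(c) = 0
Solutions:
 f(c) = C3*exp(-c) + (C1*sin(sqrt(3)*c/2) + C2*cos(sqrt(3)*c/2))*exp(c/2)


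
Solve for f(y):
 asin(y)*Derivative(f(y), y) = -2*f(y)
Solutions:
 f(y) = C1*exp(-2*Integral(1/asin(y), y))


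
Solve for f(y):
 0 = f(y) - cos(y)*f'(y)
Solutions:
 f(y) = C1*sqrt(sin(y) + 1)/sqrt(sin(y) - 1)


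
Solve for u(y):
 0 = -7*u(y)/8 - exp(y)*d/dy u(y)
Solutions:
 u(y) = C1*exp(7*exp(-y)/8)


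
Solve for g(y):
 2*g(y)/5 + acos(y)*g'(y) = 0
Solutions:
 g(y) = C1*exp(-2*Integral(1/acos(y), y)/5)


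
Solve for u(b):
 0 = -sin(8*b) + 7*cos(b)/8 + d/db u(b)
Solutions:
 u(b) = C1 - 7*sin(b)/8 - cos(8*b)/8


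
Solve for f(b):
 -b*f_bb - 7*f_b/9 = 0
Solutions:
 f(b) = C1 + C2*b^(2/9)


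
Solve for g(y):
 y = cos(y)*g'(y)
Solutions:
 g(y) = C1 + Integral(y/cos(y), y)


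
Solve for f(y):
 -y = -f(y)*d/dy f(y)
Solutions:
 f(y) = -sqrt(C1 + y^2)
 f(y) = sqrt(C1 + y^2)


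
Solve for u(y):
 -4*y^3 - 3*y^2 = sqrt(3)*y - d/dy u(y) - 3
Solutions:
 u(y) = C1 + y^4 + y^3 + sqrt(3)*y^2/2 - 3*y


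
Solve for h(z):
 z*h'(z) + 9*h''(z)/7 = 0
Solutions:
 h(z) = C1 + C2*erf(sqrt(14)*z/6)


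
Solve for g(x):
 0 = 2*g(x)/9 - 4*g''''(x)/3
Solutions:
 g(x) = C1*exp(-6^(3/4)*x/6) + C2*exp(6^(3/4)*x/6) + C3*sin(6^(3/4)*x/6) + C4*cos(6^(3/4)*x/6)


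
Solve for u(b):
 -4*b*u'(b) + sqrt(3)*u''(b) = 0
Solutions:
 u(b) = C1 + C2*erfi(sqrt(2)*3^(3/4)*b/3)


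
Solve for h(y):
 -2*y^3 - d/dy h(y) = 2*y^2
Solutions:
 h(y) = C1 - y^4/2 - 2*y^3/3


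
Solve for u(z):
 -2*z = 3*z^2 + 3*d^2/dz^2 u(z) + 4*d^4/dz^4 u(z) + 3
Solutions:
 u(z) = C1 + C2*z + C3*sin(sqrt(3)*z/2) + C4*cos(sqrt(3)*z/2) - z^4/12 - z^3/9 + 5*z^2/6


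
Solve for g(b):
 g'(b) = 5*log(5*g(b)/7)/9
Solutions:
 -9*Integral(1/(log(_y) - log(7) + log(5)), (_y, g(b)))/5 = C1 - b


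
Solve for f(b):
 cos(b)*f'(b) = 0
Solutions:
 f(b) = C1


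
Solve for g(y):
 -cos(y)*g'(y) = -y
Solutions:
 g(y) = C1 + Integral(y/cos(y), y)


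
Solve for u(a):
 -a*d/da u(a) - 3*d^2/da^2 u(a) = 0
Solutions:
 u(a) = C1 + C2*erf(sqrt(6)*a/6)


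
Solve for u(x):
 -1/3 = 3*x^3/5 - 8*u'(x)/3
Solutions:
 u(x) = C1 + 9*x^4/160 + x/8


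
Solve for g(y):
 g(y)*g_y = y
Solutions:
 g(y) = -sqrt(C1 + y^2)
 g(y) = sqrt(C1 + y^2)


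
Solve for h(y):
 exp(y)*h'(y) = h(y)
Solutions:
 h(y) = C1*exp(-exp(-y))


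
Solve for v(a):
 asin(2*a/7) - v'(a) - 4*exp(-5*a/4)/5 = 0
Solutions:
 v(a) = C1 + a*asin(2*a/7) + sqrt(49 - 4*a^2)/2 + 16*exp(-5*a/4)/25


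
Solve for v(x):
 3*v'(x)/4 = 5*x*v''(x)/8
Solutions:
 v(x) = C1 + C2*x^(11/5)


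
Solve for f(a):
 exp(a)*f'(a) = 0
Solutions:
 f(a) = C1


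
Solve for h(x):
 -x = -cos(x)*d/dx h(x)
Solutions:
 h(x) = C1 + Integral(x/cos(x), x)


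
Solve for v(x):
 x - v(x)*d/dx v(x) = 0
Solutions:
 v(x) = -sqrt(C1 + x^2)
 v(x) = sqrt(C1 + x^2)


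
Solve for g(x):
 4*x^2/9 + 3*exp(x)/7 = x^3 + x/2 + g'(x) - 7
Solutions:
 g(x) = C1 - x^4/4 + 4*x^3/27 - x^2/4 + 7*x + 3*exp(x)/7


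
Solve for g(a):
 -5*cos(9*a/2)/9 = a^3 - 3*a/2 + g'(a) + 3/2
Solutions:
 g(a) = C1 - a^4/4 + 3*a^2/4 - 3*a/2 - 10*sin(9*a/2)/81


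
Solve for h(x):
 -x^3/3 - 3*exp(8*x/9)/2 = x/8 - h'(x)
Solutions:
 h(x) = C1 + x^4/12 + x^2/16 + 27*exp(8*x/9)/16


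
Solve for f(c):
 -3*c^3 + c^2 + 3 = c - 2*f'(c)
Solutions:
 f(c) = C1 + 3*c^4/8 - c^3/6 + c^2/4 - 3*c/2


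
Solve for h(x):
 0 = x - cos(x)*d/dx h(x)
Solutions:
 h(x) = C1 + Integral(x/cos(x), x)


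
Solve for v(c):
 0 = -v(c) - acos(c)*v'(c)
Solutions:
 v(c) = C1*exp(-Integral(1/acos(c), c))


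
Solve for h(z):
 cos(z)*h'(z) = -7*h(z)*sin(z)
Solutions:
 h(z) = C1*cos(z)^7


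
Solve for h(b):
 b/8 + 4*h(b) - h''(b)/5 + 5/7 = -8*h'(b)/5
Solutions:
 h(b) = C1*exp(-2*b) + C2*exp(10*b) - b/32 - 93/560


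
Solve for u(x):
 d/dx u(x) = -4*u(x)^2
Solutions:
 u(x) = 1/(C1 + 4*x)


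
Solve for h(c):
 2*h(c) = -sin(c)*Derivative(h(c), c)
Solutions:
 h(c) = C1*(cos(c) + 1)/(cos(c) - 1)


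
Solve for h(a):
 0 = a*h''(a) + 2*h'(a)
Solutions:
 h(a) = C1 + C2/a


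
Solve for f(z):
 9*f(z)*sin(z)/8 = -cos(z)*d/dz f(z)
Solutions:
 f(z) = C1*cos(z)^(9/8)


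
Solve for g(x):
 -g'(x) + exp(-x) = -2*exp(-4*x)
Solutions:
 g(x) = C1 - exp(-x) - exp(-4*x)/2


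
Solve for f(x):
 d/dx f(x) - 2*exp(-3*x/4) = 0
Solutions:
 f(x) = C1 - 8*exp(-3*x/4)/3


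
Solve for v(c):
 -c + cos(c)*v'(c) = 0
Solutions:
 v(c) = C1 + Integral(c/cos(c), c)


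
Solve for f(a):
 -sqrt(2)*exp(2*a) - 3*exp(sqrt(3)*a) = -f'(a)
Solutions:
 f(a) = C1 + sqrt(2)*exp(2*a)/2 + sqrt(3)*exp(sqrt(3)*a)


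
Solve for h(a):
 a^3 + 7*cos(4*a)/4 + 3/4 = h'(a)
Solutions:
 h(a) = C1 + a^4/4 + 3*a/4 + 7*sin(4*a)/16


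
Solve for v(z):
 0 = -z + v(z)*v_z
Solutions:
 v(z) = -sqrt(C1 + z^2)
 v(z) = sqrt(C1 + z^2)


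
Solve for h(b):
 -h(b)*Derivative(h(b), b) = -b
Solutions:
 h(b) = -sqrt(C1 + b^2)
 h(b) = sqrt(C1 + b^2)


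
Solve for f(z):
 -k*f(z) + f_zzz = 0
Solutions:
 f(z) = C1*exp(k^(1/3)*z) + C2*exp(k^(1/3)*z*(-1 + sqrt(3)*I)/2) + C3*exp(-k^(1/3)*z*(1 + sqrt(3)*I)/2)


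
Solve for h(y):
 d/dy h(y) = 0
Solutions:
 h(y) = C1


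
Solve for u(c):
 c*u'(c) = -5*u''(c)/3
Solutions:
 u(c) = C1 + C2*erf(sqrt(30)*c/10)


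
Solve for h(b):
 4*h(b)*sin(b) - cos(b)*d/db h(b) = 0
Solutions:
 h(b) = C1/cos(b)^4


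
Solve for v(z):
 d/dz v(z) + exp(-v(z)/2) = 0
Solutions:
 v(z) = 2*log(C1 - z/2)


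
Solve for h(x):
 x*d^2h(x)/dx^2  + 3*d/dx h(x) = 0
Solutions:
 h(x) = C1 + C2/x^2


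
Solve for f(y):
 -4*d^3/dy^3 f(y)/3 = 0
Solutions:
 f(y) = C1 + C2*y + C3*y^2


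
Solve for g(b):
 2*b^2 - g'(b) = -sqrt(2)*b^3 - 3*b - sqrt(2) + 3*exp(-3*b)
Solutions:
 g(b) = C1 + sqrt(2)*b^4/4 + 2*b^3/3 + 3*b^2/2 + sqrt(2)*b + exp(-3*b)


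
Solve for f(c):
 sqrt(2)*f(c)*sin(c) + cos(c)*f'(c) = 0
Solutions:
 f(c) = C1*cos(c)^(sqrt(2))


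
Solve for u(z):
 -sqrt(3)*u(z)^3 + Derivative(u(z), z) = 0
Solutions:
 u(z) = -sqrt(2)*sqrt(-1/(C1 + sqrt(3)*z))/2
 u(z) = sqrt(2)*sqrt(-1/(C1 + sqrt(3)*z))/2


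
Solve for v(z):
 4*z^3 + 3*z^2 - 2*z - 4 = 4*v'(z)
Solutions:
 v(z) = C1 + z^4/4 + z^3/4 - z^2/4 - z


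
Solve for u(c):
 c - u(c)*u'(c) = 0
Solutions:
 u(c) = -sqrt(C1 + c^2)
 u(c) = sqrt(C1 + c^2)


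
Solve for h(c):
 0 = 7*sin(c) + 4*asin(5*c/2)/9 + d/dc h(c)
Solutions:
 h(c) = C1 - 4*c*asin(5*c/2)/9 - 4*sqrt(4 - 25*c^2)/45 + 7*cos(c)


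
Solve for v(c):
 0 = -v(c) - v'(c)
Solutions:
 v(c) = C1*exp(-c)


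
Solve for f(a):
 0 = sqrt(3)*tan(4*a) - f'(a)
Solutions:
 f(a) = C1 - sqrt(3)*log(cos(4*a))/4


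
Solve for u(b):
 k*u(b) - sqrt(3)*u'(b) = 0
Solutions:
 u(b) = C1*exp(sqrt(3)*b*k/3)


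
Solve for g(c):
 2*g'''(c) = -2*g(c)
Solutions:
 g(c) = C3*exp(-c) + (C1*sin(sqrt(3)*c/2) + C2*cos(sqrt(3)*c/2))*exp(c/2)


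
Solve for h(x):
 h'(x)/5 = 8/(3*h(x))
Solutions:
 h(x) = -sqrt(C1 + 240*x)/3
 h(x) = sqrt(C1 + 240*x)/3


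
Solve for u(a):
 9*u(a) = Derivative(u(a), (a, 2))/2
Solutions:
 u(a) = C1*exp(-3*sqrt(2)*a) + C2*exp(3*sqrt(2)*a)


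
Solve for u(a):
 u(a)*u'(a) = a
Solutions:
 u(a) = -sqrt(C1 + a^2)
 u(a) = sqrt(C1 + a^2)


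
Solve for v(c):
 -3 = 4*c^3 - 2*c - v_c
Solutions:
 v(c) = C1 + c^4 - c^2 + 3*c


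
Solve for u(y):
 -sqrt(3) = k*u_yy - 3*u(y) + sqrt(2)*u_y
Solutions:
 u(y) = C1*exp(sqrt(2)*y*(sqrt(6*k + 1) - 1)/(2*k)) + C2*exp(-sqrt(2)*y*(sqrt(6*k + 1) + 1)/(2*k)) + sqrt(3)/3


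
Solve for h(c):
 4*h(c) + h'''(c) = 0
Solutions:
 h(c) = C3*exp(-2^(2/3)*c) + (C1*sin(2^(2/3)*sqrt(3)*c/2) + C2*cos(2^(2/3)*sqrt(3)*c/2))*exp(2^(2/3)*c/2)


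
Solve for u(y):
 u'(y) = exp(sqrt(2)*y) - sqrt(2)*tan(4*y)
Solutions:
 u(y) = C1 + sqrt(2)*exp(sqrt(2)*y)/2 + sqrt(2)*log(cos(4*y))/4


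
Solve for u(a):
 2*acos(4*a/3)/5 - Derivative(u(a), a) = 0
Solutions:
 u(a) = C1 + 2*a*acos(4*a/3)/5 - sqrt(9 - 16*a^2)/10


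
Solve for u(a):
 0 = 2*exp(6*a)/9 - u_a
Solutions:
 u(a) = C1 + exp(6*a)/27


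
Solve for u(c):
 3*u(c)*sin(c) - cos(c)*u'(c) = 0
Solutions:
 u(c) = C1/cos(c)^3


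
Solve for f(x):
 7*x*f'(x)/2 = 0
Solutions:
 f(x) = C1


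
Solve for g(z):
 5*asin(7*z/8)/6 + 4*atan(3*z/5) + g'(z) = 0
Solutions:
 g(z) = C1 - 5*z*asin(7*z/8)/6 - 4*z*atan(3*z/5) - 5*sqrt(64 - 49*z^2)/42 + 10*log(9*z^2 + 25)/3


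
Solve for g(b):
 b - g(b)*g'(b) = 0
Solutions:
 g(b) = -sqrt(C1 + b^2)
 g(b) = sqrt(C1 + b^2)
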